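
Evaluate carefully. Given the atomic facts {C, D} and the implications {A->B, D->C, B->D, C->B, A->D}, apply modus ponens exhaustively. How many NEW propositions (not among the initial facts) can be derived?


Initial facts: {C, D}
Apply modus ponens to closure:
  C and C->B  =>  B
Final known: {B, C, D}
New propositions: {B}
Count = 1

1


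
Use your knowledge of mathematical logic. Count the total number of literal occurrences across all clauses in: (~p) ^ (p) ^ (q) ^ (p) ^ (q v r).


Counting literals in each clause:
Clause 1: 1 literal(s)
Clause 2: 1 literal(s)
Clause 3: 1 literal(s)
Clause 4: 1 literal(s)
Clause 5: 2 literal(s)
Total = 6

6


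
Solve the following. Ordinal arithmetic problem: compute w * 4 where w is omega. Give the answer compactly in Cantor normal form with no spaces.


Compute w * 4.
Ordinal * is associative and left-distributive over +, but NOT commutative; for finite n>1, n*w = w but w*n stays w*n.
w * 4 means 4 copies of w concatenated: w*4.
Result = w*4

w*4


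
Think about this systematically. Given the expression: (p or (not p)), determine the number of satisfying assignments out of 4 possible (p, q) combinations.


Check all 4 assignments:
p=0, q=0: 1
p=0, q=1: 1
p=1, q=0: 1
p=1, q=1: 1
Count of True = 4

4


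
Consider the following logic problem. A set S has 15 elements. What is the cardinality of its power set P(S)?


The power set of a set with n elements has 2^n elements.
|P(S)| = 2^15 = 32768

32768


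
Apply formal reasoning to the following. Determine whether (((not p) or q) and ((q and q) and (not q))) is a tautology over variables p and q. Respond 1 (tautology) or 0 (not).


Check all 4 assignments:
p=0, q=0: 0
p=0, q=1: 0
p=1, q=0: 0
p=1, q=1: 0
Satisfying count = 0/4.
Tautology iff count = 4: no.

0


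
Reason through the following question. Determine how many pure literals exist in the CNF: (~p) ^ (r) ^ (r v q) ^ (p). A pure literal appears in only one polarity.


Check each variable for pure literal status:
p: mixed (not pure)
q: pure positive
r: pure positive
Pure literal count = 2

2


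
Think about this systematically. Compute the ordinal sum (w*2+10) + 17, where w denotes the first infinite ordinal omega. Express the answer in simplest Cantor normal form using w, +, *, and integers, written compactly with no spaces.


Compute (w*2+10) + 17.
Ordinal + is associative but NOT commutative; for finite n>0, n + w = w but w + n stays w+n.
By associativity: (w*2+10) + 17 = w*2 + (10+17) = w*2+27.
Result = w*2+27

w*2+27


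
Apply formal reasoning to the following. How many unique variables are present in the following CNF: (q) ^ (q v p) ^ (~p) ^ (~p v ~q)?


Identify each variable that appears in the formula.
Variables found: p, q
Count = 2

2


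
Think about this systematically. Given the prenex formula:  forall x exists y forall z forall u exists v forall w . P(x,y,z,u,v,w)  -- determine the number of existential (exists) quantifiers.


Quantifier prefix: forall x exists y forall z forall u exists v forall w
Mark each quantifier type:
  U E U U E U
Universal count = 4, Existential count = 2
Asked for existential (exists) quantifiers: 2

2


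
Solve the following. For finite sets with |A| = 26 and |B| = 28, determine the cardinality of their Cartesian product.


The Cartesian product A x B contains all ordered pairs (a, b).
|A x B| = |A| * |B| = 26 * 28 = 728

728


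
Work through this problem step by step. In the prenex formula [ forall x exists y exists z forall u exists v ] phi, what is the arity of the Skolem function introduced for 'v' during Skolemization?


Quantifier prefix: forall x exists y exists z forall u exists v
'v' is existentially quantified at position 5.
Universal variables preceding it: x, u
Skolem function arity = 2

2


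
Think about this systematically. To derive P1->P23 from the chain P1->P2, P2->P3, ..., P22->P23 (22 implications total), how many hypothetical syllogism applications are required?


With 22 implications in a chain connecting 23 propositions:
P1->P2, P2->P3, ..., P22->P23
Steps needed = (number of implications) - 1 = 22 - 1 = 21

21


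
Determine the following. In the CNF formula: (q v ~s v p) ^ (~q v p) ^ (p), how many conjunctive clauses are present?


A CNF formula is a conjunction of clauses.
Clauses are separated by ^.
Counting the conjuncts: 3 clauses.

3


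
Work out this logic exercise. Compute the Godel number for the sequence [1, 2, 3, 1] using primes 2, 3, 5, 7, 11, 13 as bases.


Encode each element as an exponent of the corresponding prime:
  2^1 = 2
  3^2 = 9
  5^3 = 125
  7^1 = 7
Product = 2 * 9 * 125 * 7 = 15750

15750


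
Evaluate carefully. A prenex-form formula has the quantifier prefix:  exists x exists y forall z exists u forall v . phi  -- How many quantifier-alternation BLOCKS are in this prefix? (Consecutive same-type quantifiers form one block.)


Quantifier-type sequence: E E A E A  (A=forall, E=exists)
Group into maximal same-type runs:
  Ex2 | Ax1 | Ex1 | Ax1
Number of blocks = 4

4


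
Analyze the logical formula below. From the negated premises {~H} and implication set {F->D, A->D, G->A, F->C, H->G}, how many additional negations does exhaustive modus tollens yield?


Initial negated facts: {~H}
Apply modus tollens to closure:
  (no implication fires)
Final negated: {~H}
New negations: {(none)}
Count = 0

0


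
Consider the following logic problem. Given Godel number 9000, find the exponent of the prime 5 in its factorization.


Factorize 9000 by dividing by 5 repeatedly.
Division steps: 5 divides 9000 exactly 3 time(s).
Exponent of 5 = 3

3


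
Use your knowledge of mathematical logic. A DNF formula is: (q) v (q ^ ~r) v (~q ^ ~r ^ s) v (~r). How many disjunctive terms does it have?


A DNF formula is a disjunction of terms (conjunctions).
Terms are separated by v.
Counting the disjuncts: 4 terms.

4


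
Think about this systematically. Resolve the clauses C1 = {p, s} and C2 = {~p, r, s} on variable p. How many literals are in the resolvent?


Remove p from C1 and ~p from C2.
C1 remainder: {s}
C2 remainder: {r, s}
Union (resolvent): {r, s}
Resolvent has 2 literal(s).

2


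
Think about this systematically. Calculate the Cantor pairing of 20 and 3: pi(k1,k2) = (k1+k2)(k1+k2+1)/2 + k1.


k1 + k2 = 23
(k1+k2)(k1+k2+1)/2 = 23 * 24 / 2 = 276
pi = 276 + 20 = 296

296


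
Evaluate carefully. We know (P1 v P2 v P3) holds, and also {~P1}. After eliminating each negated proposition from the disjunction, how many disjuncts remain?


Original disjuncts (3): P1, P2, P3
Negated (eliminate): ~P1
Remaining disjuncts: P2, P3
Count = 3 - 1 = 2

2


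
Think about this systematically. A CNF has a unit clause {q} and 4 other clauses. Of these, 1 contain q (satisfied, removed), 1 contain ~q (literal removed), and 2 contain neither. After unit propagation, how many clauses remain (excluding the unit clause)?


Satisfied (removed): 1
Shortened (remain): 1
Unchanged (remain): 2
Remaining = 1 + 2 = 3

3


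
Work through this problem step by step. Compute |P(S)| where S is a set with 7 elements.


The power set of a set with n elements has 2^n elements.
|P(S)| = 2^7 = 128

128


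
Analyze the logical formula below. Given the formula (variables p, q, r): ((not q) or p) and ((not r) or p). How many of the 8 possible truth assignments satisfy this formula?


Evaluate all 8 assignments for p, q, r:
p=0, q=0, r=0: 1
p=0, q=0, r=1: 0
p=0, q=1, r=0: 0
p=0, q=1, r=1: 0
p=1, q=0, r=0: 1
p=1, q=0, r=1: 1
p=1, q=1, r=0: 1
p=1, q=1, r=1: 1
Satisfying count = 5

5


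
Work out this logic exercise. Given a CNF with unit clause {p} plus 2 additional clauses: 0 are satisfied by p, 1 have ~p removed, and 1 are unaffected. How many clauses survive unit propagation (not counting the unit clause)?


Satisfied (removed): 0
Shortened (remain): 1
Unchanged (remain): 1
Remaining = 1 + 1 = 2

2


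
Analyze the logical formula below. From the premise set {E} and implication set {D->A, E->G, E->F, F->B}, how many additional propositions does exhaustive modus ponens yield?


Initial facts: {E}
Apply modus ponens to closure:
  E and E->G  =>  G
  E and E->F  =>  F
  F and F->B  =>  B
Final known: {B, E, F, G}
New propositions: {B, F, G}
Count = 3

3


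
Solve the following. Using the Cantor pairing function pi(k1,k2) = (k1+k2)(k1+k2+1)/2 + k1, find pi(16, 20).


k1 + k2 = 36
(k1+k2)(k1+k2+1)/2 = 36 * 37 / 2 = 666
pi = 666 + 16 = 682

682


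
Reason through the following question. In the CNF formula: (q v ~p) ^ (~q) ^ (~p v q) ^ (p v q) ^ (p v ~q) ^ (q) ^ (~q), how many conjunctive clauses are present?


A CNF formula is a conjunction of clauses.
Clauses are separated by ^.
Counting the conjuncts: 7 clauses.

7


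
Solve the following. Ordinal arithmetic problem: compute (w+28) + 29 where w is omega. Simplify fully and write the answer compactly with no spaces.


Compute (w+28) + 29.
Ordinal + is associative but NOT commutative; for finite n>0, n + w = w but w + n stays w+n.
By associativity: (w+28) + 29 = w + (28+29) = w+57.
Result = w+57

w+57


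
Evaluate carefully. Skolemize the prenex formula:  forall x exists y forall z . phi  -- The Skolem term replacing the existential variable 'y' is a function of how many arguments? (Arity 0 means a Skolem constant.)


Quantifier prefix: forall x exists y forall z
'y' is existentially quantified at position 2.
Universal variables preceding it: x
Skolem function arity = 1

1


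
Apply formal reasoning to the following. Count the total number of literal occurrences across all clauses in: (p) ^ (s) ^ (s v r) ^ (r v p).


Counting literals in each clause:
Clause 1: 1 literal(s)
Clause 2: 1 literal(s)
Clause 3: 2 literal(s)
Clause 4: 2 literal(s)
Total = 6

6


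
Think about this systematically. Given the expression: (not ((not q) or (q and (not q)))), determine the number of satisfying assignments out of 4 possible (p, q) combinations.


Check all 4 assignments:
p=0, q=0: 0
p=0, q=1: 1
p=1, q=0: 0
p=1, q=1: 1
Count of True = 2

2


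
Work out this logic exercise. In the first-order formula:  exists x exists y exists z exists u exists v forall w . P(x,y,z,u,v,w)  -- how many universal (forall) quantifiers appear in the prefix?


Quantifier prefix: exists x exists y exists z exists u exists v forall w
Mark each quantifier type:
  E E E E E U
Universal count = 1, Existential count = 5
Asked for universal (forall) quantifiers: 1

1


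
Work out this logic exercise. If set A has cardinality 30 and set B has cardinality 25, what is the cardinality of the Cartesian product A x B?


The Cartesian product A x B contains all ordered pairs (a, b).
|A x B| = |A| * |B| = 30 * 25 = 750

750


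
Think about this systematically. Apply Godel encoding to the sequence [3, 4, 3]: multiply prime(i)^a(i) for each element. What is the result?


Encode each element as an exponent of the corresponding prime:
  2^3 = 8
  3^4 = 81
  5^3 = 125
Product = 8 * 81 * 125 = 81000

81000


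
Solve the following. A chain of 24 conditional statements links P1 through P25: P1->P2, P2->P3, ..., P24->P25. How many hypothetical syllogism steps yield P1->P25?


With 24 implications in a chain connecting 25 propositions:
P1->P2, P2->P3, ..., P24->P25
Steps needed = (number of implications) - 1 = 24 - 1 = 23

23


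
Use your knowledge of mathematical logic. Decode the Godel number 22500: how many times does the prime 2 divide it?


Factorize 22500 by dividing by 2 repeatedly.
Division steps: 2 divides 22500 exactly 2 time(s).
Exponent of 2 = 2

2


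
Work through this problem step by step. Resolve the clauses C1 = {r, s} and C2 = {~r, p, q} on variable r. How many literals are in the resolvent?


Remove r from C1 and ~r from C2.
C1 remainder: {s}
C2 remainder: {p, q}
Union (resolvent): {p, q, s}
Resolvent has 3 literal(s).

3


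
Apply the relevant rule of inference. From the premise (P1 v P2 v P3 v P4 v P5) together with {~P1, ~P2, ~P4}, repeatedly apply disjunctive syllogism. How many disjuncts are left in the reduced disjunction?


Original disjuncts (5): P1, P2, P3, P4, P5
Negated (eliminate): ~P1, ~P2, ~P4
Remaining disjuncts: P3, P5
Count = 5 - 3 = 2

2


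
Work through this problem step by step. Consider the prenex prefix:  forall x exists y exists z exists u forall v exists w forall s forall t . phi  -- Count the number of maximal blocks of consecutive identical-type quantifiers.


Quantifier-type sequence: A E E E A E A A  (A=forall, E=exists)
Group into maximal same-type runs:
  Ax1 | Ex3 | Ax1 | Ex1 | Ax2
Number of blocks = 5

5


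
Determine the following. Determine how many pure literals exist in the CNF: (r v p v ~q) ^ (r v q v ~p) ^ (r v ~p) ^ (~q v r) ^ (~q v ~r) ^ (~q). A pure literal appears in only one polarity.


Check each variable for pure literal status:
p: mixed (not pure)
q: mixed (not pure)
r: mixed (not pure)
Pure literal count = 0

0


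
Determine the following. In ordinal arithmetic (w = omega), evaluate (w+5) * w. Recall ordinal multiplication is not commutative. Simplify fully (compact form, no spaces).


Compute (w+5) * w.
Ordinal * is associative and left-distributive over +, but NOT commutative; for finite n>1, n*w = w but w*n stays w*n.
(w+5) * w = sup{(w+5)*k : k<w} = sup{w*k+5} = w^2 (the +5 tail is absorbed in the limit).
Result = w^2

w^2


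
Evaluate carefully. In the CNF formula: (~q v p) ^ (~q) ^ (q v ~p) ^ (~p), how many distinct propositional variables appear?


Identify each variable that appears in the formula.
Variables found: p, q
Count = 2

2


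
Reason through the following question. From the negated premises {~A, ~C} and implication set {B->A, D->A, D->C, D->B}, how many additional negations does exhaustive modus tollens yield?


Initial negated facts: {~A, ~C}
Apply modus tollens to closure:
  ~A and B->A  =>  ~B
  ~A and D->A  =>  ~D
Final negated: {~A, ~B, ~C, ~D}
New negations: {~B, ~D}
Count = 2

2


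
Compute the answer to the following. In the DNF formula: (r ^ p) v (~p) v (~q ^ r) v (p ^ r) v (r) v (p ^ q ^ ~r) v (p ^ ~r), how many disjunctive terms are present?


A DNF formula is a disjunction of terms (conjunctions).
Terms are separated by v.
Counting the disjuncts: 7 terms.

7


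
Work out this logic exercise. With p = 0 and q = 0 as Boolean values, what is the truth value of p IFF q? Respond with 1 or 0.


p = 0, q = 0
Operation: p IFF q
Evaluate: 0 IFF 0 = 1

1


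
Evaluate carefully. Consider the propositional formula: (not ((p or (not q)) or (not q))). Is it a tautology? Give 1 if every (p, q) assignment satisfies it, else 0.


Check all 4 assignments:
p=0, q=0: 0
p=0, q=1: 1
p=1, q=0: 0
p=1, q=1: 0
Satisfying count = 1/4.
Tautology iff count = 4: no.

0


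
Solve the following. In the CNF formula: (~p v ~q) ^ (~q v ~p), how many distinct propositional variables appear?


Identify each variable that appears in the formula.
Variables found: p, q
Count = 2

2


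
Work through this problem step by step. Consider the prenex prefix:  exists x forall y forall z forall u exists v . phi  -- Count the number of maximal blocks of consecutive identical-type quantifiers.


Quantifier-type sequence: E A A A E  (A=forall, E=exists)
Group into maximal same-type runs:
  Ex1 | Ax3 | Ex1
Number of blocks = 3

3


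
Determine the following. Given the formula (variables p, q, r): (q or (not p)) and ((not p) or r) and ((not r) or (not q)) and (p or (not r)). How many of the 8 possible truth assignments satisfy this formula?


Evaluate all 8 assignments for p, q, r:
p=0, q=0, r=0: 1
p=0, q=0, r=1: 0
p=0, q=1, r=0: 1
p=0, q=1, r=1: 0
p=1, q=0, r=0: 0
p=1, q=0, r=1: 0
p=1, q=1, r=0: 0
p=1, q=1, r=1: 0
Satisfying count = 2

2


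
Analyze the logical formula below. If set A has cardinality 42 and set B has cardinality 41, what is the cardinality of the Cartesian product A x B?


The Cartesian product A x B contains all ordered pairs (a, b).
|A x B| = |A| * |B| = 42 * 41 = 1722

1722


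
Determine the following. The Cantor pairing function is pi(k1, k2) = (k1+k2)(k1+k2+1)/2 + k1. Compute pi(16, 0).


k1 + k2 = 16
(k1+k2)(k1+k2+1)/2 = 16 * 17 / 2 = 136
pi = 136 + 16 = 152

152


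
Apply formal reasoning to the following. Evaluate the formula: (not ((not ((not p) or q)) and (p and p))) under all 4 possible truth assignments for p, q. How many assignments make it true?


Check all 4 assignments:
p=0, q=0: 1
p=0, q=1: 1
p=1, q=0: 0
p=1, q=1: 1
Count of True = 3

3


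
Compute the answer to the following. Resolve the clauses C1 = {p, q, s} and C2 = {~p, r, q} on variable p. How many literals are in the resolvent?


Remove p from C1 and ~p from C2.
C1 remainder: {q, s}
C2 remainder: {r, q}
Union (resolvent): {q, r, s}
Resolvent has 3 literal(s).

3


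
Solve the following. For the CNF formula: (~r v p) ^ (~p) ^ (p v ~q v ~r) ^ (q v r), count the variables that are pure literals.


Check each variable for pure literal status:
p: mixed (not pure)
q: mixed (not pure)
r: mixed (not pure)
Pure literal count = 0

0


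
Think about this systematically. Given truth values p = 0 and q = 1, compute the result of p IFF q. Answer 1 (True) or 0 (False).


p = 0, q = 1
Operation: p IFF q
Evaluate: 0 IFF 1 = 0

0


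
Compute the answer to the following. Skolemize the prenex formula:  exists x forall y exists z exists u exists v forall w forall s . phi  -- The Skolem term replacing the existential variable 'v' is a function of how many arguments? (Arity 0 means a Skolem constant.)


Quantifier prefix: exists x forall y exists z exists u exists v forall w forall s
'v' is existentially quantified at position 5.
Universal variables preceding it: y
Skolem function arity = 1

1


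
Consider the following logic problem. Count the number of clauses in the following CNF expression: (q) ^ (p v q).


A CNF formula is a conjunction of clauses.
Clauses are separated by ^.
Counting the conjuncts: 2 clauses.

2


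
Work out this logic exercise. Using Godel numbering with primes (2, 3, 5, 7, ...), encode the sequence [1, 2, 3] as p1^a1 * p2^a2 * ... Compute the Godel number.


Encode each element as an exponent of the corresponding prime:
  2^1 = 2
  3^2 = 9
  5^3 = 125
Product = 2 * 9 * 125 = 2250

2250


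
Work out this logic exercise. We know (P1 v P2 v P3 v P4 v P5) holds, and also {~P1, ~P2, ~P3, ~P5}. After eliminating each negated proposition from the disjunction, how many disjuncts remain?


Original disjuncts (5): P1, P2, P3, P4, P5
Negated (eliminate): ~P1, ~P2, ~P3, ~P5
Remaining disjuncts: P4
Count = 5 - 4 = 1

1


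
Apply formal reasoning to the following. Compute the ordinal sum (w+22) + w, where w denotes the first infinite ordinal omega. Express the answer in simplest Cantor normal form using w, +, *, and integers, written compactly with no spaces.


Compute (w+22) + w.
Ordinal + is associative but NOT commutative; for finite n>0, n + w = w but w + n stays w+n.
(w+22) + w = w + (22+w) = w + w = w*2 (the finite tail 22 is absorbed by the right w).
Result = w*2

w*2


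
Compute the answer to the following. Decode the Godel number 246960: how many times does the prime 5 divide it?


Factorize 246960 by dividing by 5 repeatedly.
Division steps: 5 divides 246960 exactly 1 time(s).
Exponent of 5 = 1

1


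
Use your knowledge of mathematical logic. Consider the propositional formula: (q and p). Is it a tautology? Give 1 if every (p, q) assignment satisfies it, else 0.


Check all 4 assignments:
p=0, q=0: 0
p=0, q=1: 0
p=1, q=0: 0
p=1, q=1: 1
Satisfying count = 1/4.
Tautology iff count = 4: no.

0


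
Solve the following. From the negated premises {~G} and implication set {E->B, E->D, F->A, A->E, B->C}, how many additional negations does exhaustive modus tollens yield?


Initial negated facts: {~G}
Apply modus tollens to closure:
  (no implication fires)
Final negated: {~G}
New negations: {(none)}
Count = 0

0


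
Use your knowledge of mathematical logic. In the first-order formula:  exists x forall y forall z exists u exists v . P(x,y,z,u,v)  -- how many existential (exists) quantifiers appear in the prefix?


Quantifier prefix: exists x forall y forall z exists u exists v
Mark each quantifier type:
  E U U E E
Universal count = 2, Existential count = 3
Asked for existential (exists) quantifiers: 3

3


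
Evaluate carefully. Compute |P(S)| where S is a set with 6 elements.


The power set of a set with n elements has 2^n elements.
|P(S)| = 2^6 = 64

64


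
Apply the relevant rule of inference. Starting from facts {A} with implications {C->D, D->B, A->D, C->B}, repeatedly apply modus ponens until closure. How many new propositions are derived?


Initial facts: {A}
Apply modus ponens to closure:
  A and A->D  =>  D
  D and D->B  =>  B
Final known: {A, B, D}
New propositions: {B, D}
Count = 2

2


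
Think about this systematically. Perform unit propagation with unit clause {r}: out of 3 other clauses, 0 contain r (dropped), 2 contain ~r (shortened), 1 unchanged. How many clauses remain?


Satisfied (removed): 0
Shortened (remain): 2
Unchanged (remain): 1
Remaining = 2 + 1 = 3

3


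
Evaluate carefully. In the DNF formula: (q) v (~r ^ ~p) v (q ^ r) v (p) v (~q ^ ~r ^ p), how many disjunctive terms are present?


A DNF formula is a disjunction of terms (conjunctions).
Terms are separated by v.
Counting the disjuncts: 5 terms.

5


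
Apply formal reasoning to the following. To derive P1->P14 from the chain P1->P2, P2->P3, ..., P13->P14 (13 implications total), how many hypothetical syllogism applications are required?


With 13 implications in a chain connecting 14 propositions:
P1->P2, P2->P3, ..., P13->P14
Steps needed = (number of implications) - 1 = 13 - 1 = 12

12


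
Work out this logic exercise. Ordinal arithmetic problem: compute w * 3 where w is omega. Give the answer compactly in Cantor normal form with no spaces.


Compute w * 3.
Ordinal * is associative and left-distributive over +, but NOT commutative; for finite n>1, n*w = w but w*n stays w*n.
w * 3 means 3 copies of w concatenated: w*3.
Result = w*3

w*3


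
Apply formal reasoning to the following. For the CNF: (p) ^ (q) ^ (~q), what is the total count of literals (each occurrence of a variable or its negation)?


Counting literals in each clause:
Clause 1: 1 literal(s)
Clause 2: 1 literal(s)
Clause 3: 1 literal(s)
Total = 3

3


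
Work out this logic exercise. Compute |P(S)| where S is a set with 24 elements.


The power set of a set with n elements has 2^n elements.
|P(S)| = 2^24 = 16777216

16777216


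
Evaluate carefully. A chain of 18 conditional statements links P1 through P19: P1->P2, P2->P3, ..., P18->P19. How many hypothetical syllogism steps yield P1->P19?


With 18 implications in a chain connecting 19 propositions:
P1->P2, P2->P3, ..., P18->P19
Steps needed = (number of implications) - 1 = 18 - 1 = 17

17


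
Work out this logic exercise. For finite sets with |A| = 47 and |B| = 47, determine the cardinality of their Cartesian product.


The Cartesian product A x B contains all ordered pairs (a, b).
|A x B| = |A| * |B| = 47 * 47 = 2209

2209


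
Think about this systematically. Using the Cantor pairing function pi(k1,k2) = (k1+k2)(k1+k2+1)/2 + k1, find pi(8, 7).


k1 + k2 = 15
(k1+k2)(k1+k2+1)/2 = 15 * 16 / 2 = 120
pi = 120 + 8 = 128

128


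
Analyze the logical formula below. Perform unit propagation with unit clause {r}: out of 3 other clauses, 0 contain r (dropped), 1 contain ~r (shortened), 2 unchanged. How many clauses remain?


Satisfied (removed): 0
Shortened (remain): 1
Unchanged (remain): 2
Remaining = 1 + 2 = 3

3


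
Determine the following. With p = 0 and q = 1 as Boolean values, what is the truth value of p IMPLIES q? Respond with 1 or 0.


p = 0, q = 1
Operation: p IMPLIES q
Evaluate: 0 IMPLIES 1 = 1

1


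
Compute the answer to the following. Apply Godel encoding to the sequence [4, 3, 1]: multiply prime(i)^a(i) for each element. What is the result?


Encode each element as an exponent of the corresponding prime:
  2^4 = 16
  3^3 = 27
  5^1 = 5
Product = 16 * 27 * 5 = 2160

2160


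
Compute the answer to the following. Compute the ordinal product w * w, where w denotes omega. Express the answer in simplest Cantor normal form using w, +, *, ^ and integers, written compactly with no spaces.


Compute w * w.
Ordinal * is associative and left-distributive over +, but NOT commutative; for finite n>1, n*w = w but w*n stays w*n.
w * w = w^2 by definition.
Result = w^2

w^2


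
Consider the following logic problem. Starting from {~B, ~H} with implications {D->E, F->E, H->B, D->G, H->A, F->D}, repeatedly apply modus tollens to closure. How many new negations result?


Initial negated facts: {~B, ~H}
Apply modus tollens to closure:
  (no implication fires)
Final negated: {~B, ~H}
New negations: {(none)}
Count = 0

0


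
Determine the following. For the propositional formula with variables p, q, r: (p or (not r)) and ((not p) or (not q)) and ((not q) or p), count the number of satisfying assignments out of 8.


Evaluate all 8 assignments for p, q, r:
p=0, q=0, r=0: 1
p=0, q=0, r=1: 0
p=0, q=1, r=0: 0
p=0, q=1, r=1: 0
p=1, q=0, r=0: 1
p=1, q=0, r=1: 1
p=1, q=1, r=0: 0
p=1, q=1, r=1: 0
Satisfying count = 3

3


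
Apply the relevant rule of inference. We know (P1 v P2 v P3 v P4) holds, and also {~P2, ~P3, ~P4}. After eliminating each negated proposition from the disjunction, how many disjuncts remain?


Original disjuncts (4): P1, P2, P3, P4
Negated (eliminate): ~P2, ~P3, ~P4
Remaining disjuncts: P1
Count = 4 - 3 = 1

1


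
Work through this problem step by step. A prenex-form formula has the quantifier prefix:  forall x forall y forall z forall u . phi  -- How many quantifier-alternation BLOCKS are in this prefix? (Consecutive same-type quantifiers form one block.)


Quantifier-type sequence: A A A A  (A=forall, E=exists)
Group into maximal same-type runs:
  Ax4
Number of blocks = 1

1


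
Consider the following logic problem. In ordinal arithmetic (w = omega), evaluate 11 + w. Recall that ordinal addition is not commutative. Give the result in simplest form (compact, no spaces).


Compute 11 + w.
Ordinal + is associative but NOT commutative; for finite n>0, n + w = w but w + n stays w+n.
Any finite left addend is absorbed by w on the right: 11 + w = w.
Result = w

w


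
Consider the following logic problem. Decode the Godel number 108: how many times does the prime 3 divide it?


Factorize 108 by dividing by 3 repeatedly.
Division steps: 3 divides 108 exactly 3 time(s).
Exponent of 3 = 3

3


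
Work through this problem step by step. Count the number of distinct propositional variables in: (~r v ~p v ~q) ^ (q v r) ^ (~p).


Identify each variable that appears in the formula.
Variables found: p, q, r
Count = 3

3


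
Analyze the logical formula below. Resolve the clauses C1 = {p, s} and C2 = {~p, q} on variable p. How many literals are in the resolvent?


Remove p from C1 and ~p from C2.
C1 remainder: {s}
C2 remainder: {q}
Union (resolvent): {q, s}
Resolvent has 2 literal(s).

2


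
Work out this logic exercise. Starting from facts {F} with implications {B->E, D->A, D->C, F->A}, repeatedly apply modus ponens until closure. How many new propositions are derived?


Initial facts: {F}
Apply modus ponens to closure:
  F and F->A  =>  A
Final known: {A, F}
New propositions: {A}
Count = 1

1


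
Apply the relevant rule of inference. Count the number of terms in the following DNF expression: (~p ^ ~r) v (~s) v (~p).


A DNF formula is a disjunction of terms (conjunctions).
Terms are separated by v.
Counting the disjuncts: 3 terms.

3


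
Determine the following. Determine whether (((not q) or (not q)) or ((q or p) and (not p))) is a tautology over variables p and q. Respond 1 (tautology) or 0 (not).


Check all 4 assignments:
p=0, q=0: 1
p=0, q=1: 1
p=1, q=0: 1
p=1, q=1: 0
Satisfying count = 3/4.
Tautology iff count = 4: no.

0


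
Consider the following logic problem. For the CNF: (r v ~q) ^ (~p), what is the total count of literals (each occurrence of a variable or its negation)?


Counting literals in each clause:
Clause 1: 2 literal(s)
Clause 2: 1 literal(s)
Total = 3

3


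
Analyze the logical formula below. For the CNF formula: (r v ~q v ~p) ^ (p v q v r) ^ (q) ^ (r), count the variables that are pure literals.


Check each variable for pure literal status:
p: mixed (not pure)
q: mixed (not pure)
r: pure positive
Pure literal count = 1

1


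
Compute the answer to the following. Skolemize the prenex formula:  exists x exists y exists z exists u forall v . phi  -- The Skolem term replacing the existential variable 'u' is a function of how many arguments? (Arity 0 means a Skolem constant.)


Quantifier prefix: exists x exists y exists z exists u forall v
'u' is existentially quantified at position 4.
No universal quantifiers precede it.
Skolem function arity = 0 (a Skolem constant)

0


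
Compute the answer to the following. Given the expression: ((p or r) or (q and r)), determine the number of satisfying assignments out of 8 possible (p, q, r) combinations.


Check all 8 assignments:
p=0, q=0, r=0: 0
p=0, q=0, r=1: 1
p=0, q=1, r=0: 0
p=0, q=1, r=1: 1
p=1, q=0, r=0: 1
p=1, q=0, r=1: 1
p=1, q=1, r=0: 1
p=1, q=1, r=1: 1
Count of True = 6

6


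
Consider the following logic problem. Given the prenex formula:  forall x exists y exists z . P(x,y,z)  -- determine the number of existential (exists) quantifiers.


Quantifier prefix: forall x exists y exists z
Mark each quantifier type:
  U E E
Universal count = 1, Existential count = 2
Asked for existential (exists) quantifiers: 2

2


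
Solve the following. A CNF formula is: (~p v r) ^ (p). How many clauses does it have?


A CNF formula is a conjunction of clauses.
Clauses are separated by ^.
Counting the conjuncts: 2 clauses.

2


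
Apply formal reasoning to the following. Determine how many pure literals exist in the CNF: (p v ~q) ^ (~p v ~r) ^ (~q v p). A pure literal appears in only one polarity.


Check each variable for pure literal status:
p: mixed (not pure)
q: pure negative
r: pure negative
Pure literal count = 2

2


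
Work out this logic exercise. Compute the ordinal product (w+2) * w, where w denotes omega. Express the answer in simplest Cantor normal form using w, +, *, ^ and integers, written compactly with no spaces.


Compute (w+2) * w.
Ordinal * is associative and left-distributive over +, but NOT commutative; for finite n>1, n*w = w but w*n stays w*n.
(w+2) * w = sup{(w+2)*k : k<w} = sup{w*k+2} = w^2 (the +2 tail is absorbed in the limit).
Result = w^2

w^2


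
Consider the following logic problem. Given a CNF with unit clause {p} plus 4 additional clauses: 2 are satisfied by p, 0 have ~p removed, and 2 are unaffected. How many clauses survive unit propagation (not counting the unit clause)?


Satisfied (removed): 2
Shortened (remain): 0
Unchanged (remain): 2
Remaining = 0 + 2 = 2

2


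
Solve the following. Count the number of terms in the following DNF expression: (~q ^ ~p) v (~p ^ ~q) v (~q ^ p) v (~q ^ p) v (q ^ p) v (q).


A DNF formula is a disjunction of terms (conjunctions).
Terms are separated by v.
Counting the disjuncts: 6 terms.

6


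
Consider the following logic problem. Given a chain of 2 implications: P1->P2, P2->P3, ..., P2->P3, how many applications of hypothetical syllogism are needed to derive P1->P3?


With 2 implications in a chain connecting 3 propositions:
P1->P2, P2->P3, ..., P2->P3
Steps needed = (number of implications) - 1 = 2 - 1 = 1

1


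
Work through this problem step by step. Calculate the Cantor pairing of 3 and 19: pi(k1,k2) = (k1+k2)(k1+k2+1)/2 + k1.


k1 + k2 = 22
(k1+k2)(k1+k2+1)/2 = 22 * 23 / 2 = 253
pi = 253 + 3 = 256

256


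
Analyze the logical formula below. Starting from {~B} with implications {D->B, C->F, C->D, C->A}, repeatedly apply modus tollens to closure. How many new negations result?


Initial negated facts: {~B}
Apply modus tollens to closure:
  ~B and D->B  =>  ~D
  ~D and C->D  =>  ~C
Final negated: {~B, ~C, ~D}
New negations: {~C, ~D}
Count = 2

2


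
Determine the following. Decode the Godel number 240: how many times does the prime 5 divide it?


Factorize 240 by dividing by 5 repeatedly.
Division steps: 5 divides 240 exactly 1 time(s).
Exponent of 5 = 1

1


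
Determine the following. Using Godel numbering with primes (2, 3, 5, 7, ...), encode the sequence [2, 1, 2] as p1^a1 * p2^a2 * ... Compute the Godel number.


Encode each element as an exponent of the corresponding prime:
  2^2 = 4
  3^1 = 3
  5^2 = 25
Product = 4 * 3 * 25 = 300

300


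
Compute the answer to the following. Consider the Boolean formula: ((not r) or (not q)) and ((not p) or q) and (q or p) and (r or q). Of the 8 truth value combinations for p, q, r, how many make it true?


Evaluate all 8 assignments for p, q, r:
p=0, q=0, r=0: 0
p=0, q=0, r=1: 0
p=0, q=1, r=0: 1
p=0, q=1, r=1: 0
p=1, q=0, r=0: 0
p=1, q=0, r=1: 0
p=1, q=1, r=0: 1
p=1, q=1, r=1: 0
Satisfying count = 2

2


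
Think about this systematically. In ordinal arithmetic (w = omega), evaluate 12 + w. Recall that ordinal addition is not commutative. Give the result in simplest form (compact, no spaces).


Compute 12 + w.
Ordinal + is associative but NOT commutative; for finite n>0, n + w = w but w + n stays w+n.
Any finite left addend is absorbed by w on the right: 12 + w = w.
Result = w

w


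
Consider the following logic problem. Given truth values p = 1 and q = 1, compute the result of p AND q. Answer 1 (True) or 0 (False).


p = 1, q = 1
Operation: p AND q
Evaluate: 1 AND 1 = 1

1


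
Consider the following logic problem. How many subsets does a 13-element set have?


The power set of a set with n elements has 2^n elements.
|P(S)| = 2^13 = 8192

8192


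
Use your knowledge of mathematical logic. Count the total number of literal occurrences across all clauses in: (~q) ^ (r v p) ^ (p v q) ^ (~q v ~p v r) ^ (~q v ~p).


Counting literals in each clause:
Clause 1: 1 literal(s)
Clause 2: 2 literal(s)
Clause 3: 2 literal(s)
Clause 4: 3 literal(s)
Clause 5: 2 literal(s)
Total = 10

10


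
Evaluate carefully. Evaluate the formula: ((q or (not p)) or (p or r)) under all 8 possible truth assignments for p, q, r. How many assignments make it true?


Check all 8 assignments:
p=0, q=0, r=0: 1
p=0, q=0, r=1: 1
p=0, q=1, r=0: 1
p=0, q=1, r=1: 1
p=1, q=0, r=0: 1
p=1, q=0, r=1: 1
p=1, q=1, r=0: 1
p=1, q=1, r=1: 1
Count of True = 8

8


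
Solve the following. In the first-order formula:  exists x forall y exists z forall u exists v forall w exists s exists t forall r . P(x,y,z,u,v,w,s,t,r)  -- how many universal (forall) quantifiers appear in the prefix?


Quantifier prefix: exists x forall y exists z forall u exists v forall w exists s exists t forall r
Mark each quantifier type:
  E U E U E U E E U
Universal count = 4, Existential count = 5
Asked for universal (forall) quantifiers: 4

4


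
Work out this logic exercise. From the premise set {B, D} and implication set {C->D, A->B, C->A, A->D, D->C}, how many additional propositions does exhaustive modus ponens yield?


Initial facts: {B, D}
Apply modus ponens to closure:
  D and D->C  =>  C
  C and C->A  =>  A
Final known: {A, B, C, D}
New propositions: {A, C}
Count = 2

2


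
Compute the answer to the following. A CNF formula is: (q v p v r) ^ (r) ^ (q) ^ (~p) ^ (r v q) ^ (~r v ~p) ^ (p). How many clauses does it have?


A CNF formula is a conjunction of clauses.
Clauses are separated by ^.
Counting the conjuncts: 7 clauses.

7


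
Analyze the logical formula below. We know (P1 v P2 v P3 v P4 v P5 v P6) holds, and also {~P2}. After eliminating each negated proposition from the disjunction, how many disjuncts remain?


Original disjuncts (6): P1, P2, P3, P4, P5, P6
Negated (eliminate): ~P2
Remaining disjuncts: P1, P3, P4, P5, P6
Count = 6 - 1 = 5

5


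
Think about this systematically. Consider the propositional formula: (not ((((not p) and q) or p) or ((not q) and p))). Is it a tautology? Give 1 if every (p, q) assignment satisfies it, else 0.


Check all 4 assignments:
p=0, q=0: 1
p=0, q=1: 0
p=1, q=0: 0
p=1, q=1: 0
Satisfying count = 1/4.
Tautology iff count = 4: no.

0


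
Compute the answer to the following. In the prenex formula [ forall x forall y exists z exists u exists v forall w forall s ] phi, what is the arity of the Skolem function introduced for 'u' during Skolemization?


Quantifier prefix: forall x forall y exists z exists u exists v forall w forall s
'u' is existentially quantified at position 4.
Universal variables preceding it: x, y
Skolem function arity = 2

2


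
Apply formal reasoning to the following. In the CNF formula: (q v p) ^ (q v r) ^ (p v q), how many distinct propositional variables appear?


Identify each variable that appears in the formula.
Variables found: p, q, r
Count = 3

3


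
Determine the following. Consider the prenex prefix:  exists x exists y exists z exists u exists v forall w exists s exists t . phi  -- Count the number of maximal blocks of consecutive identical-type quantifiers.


Quantifier-type sequence: E E E E E A E E  (A=forall, E=exists)
Group into maximal same-type runs:
  Ex5 | Ax1 | Ex2
Number of blocks = 3

3


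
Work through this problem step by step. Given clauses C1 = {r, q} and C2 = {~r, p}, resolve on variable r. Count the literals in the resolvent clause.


Remove r from C1 and ~r from C2.
C1 remainder: {q}
C2 remainder: {p}
Union (resolvent): {p, q}
Resolvent has 2 literal(s).

2


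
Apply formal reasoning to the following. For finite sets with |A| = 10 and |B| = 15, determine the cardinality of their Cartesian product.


The Cartesian product A x B contains all ordered pairs (a, b).
|A x B| = |A| * |B| = 10 * 15 = 150

150


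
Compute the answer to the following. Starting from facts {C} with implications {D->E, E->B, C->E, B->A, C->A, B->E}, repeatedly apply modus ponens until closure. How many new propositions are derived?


Initial facts: {C}
Apply modus ponens to closure:
  C and C->E  =>  E
  C and C->A  =>  A
  E and E->B  =>  B
Final known: {A, B, C, E}
New propositions: {A, B, E}
Count = 3

3


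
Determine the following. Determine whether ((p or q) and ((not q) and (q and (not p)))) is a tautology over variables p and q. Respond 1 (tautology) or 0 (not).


Check all 4 assignments:
p=0, q=0: 0
p=0, q=1: 0
p=1, q=0: 0
p=1, q=1: 0
Satisfying count = 0/4.
Tautology iff count = 4: no.

0


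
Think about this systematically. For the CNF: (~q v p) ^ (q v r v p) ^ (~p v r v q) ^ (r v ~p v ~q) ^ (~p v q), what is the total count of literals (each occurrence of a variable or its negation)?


Counting literals in each clause:
Clause 1: 2 literal(s)
Clause 2: 3 literal(s)
Clause 3: 3 literal(s)
Clause 4: 3 literal(s)
Clause 5: 2 literal(s)
Total = 13

13


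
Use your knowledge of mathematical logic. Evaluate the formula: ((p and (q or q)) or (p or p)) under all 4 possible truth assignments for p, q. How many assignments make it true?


Check all 4 assignments:
p=0, q=0: 0
p=0, q=1: 0
p=1, q=0: 1
p=1, q=1: 1
Count of True = 2

2


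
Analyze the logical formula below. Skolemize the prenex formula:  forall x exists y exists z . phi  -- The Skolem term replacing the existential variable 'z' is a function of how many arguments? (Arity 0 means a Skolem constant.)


Quantifier prefix: forall x exists y exists z
'z' is existentially quantified at position 3.
Universal variables preceding it: x
Skolem function arity = 1

1


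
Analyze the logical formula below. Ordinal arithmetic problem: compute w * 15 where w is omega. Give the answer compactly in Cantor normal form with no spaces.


Compute w * 15.
Ordinal * is associative and left-distributive over +, but NOT commutative; for finite n>1, n*w = w but w*n stays w*n.
w * 15 means 15 copies of w concatenated: w*15.
Result = w*15

w*15
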